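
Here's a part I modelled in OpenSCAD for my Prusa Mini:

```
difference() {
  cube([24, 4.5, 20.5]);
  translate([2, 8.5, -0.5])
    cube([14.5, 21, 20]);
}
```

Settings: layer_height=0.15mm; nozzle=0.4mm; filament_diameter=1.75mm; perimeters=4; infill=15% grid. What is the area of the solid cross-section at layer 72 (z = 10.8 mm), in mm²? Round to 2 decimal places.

108.00 mm²

At z = 10.8 mm: the 24×4.5 cube contributes its full rectangle (area 108.00 mm²); the 14.5×21 cube at (2, 8.5) contributes its full rectangle (area 304.50 mm²); Subtracting the remaining from the first: starting from the 24×4.5 cube (108.00 mm²), the 14.5×21 cube at (2, 8.5) misses the remaining region (no effect) — area = 108.00 mm². Overall, the cross-section is a single solid region. Net area = 108.00 mm².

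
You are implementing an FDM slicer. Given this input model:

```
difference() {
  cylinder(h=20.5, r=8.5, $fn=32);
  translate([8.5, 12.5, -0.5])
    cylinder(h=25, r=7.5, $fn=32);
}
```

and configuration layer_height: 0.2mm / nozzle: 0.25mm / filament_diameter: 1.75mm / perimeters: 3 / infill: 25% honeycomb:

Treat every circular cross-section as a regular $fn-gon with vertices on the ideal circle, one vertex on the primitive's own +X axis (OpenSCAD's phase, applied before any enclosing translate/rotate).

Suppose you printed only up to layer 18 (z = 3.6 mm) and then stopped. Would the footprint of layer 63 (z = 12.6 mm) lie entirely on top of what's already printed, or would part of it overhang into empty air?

entirely on top

Compare the two slices. At z = 3.6: the cylinder: section is a regular 32-gon, circumradius r=8.5 (area = (32/2)·8.500²·sin(360°/32) = 225.52 mm²); the cylinder at (8.5, 12.5): section is a regular 32-gon, circumradius r=7.5 (area = (32/2)·7.500²·sin(360°/32) = 175.58 mm²); After the difference (first − rest): starting from the r=8.5 cylinder (225.52 mm²), the r=7.5 cylinder at (8.5, 12.5) partially overlaps it — only the 2.82 mm² overlap (of its 175.58 mm²) is removed, clipping the outline — area = 222.70 mm². At z = 12.6: the r=8.5 cylinder contributes a regular 32-gon of circumradius 8.5 (area = (32/2)·8.500²·sin(360°/32) = 225.52 mm²); the r=7.5 cylinder at (8.5, 12.5) contributes a regular 32-gon of circumradius 7.5 (area = (32/2)·7.500²·sin(360°/32) = 175.58 mm²); Taking the first minus the rest: starting from the r=8.5 cylinder (225.52 mm²), the r=7.5 cylinder at (8.5, 12.5) partially overlaps it — only the 2.82 mm² overlap (of its 175.58 mm²) is removed, clipping the outline — area = 222.70 mm². Checking containment: the cross-section at z = 12.6 is a subset of the cross-section at z = 3.6.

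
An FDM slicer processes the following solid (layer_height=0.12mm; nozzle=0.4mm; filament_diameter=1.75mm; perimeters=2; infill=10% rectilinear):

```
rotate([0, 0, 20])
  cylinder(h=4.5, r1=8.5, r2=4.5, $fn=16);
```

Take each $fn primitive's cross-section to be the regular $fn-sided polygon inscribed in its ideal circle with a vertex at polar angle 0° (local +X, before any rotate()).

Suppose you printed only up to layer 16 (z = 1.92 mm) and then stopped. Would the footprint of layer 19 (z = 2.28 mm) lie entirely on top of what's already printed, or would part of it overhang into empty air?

Compare the two slices. At z = 1.92: the cone (r1=8.5→r2=4.5) has section circumradius 6.793 here — a regular 16-gon (area = (16/2)·6.793²·sin(360°/16) = 141.28 mm²); (whole slice rotated 20° about Z — lengths, areas and connectivity unchanged). At z = 2.28: the cone contributes a regular 16-gon of circumradius 6.473 (interpolated between r1=8.5 and r2=4.5 at t=0.507) (area = (16/2)·6.473²·sin(360°/16) = 128.29 mm²); (rotated 20° about Z; rotation is an isometry so areas/perimeters/island counts are preserved). Checking containment: the cross-section at z = 2.28 is a subset of the cross-section at z = 1.92.

entirely on top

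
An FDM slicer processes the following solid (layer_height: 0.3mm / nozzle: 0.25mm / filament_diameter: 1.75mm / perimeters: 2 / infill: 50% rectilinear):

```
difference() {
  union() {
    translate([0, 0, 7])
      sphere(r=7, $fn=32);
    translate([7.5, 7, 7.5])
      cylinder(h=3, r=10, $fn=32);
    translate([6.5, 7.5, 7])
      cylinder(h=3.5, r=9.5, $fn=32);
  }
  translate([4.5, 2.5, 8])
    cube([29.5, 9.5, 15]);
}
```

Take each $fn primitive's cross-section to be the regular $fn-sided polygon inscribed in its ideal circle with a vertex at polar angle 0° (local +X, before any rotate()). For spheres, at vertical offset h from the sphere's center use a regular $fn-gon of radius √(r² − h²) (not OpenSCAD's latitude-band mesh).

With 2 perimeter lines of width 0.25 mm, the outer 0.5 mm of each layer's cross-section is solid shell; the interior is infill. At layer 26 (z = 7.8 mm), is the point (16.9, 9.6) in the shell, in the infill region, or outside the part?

shell

At z = 7.8 mm: the sphere: section is a regular 32-gon, circumradius = √(r²−h²) = √(7²−0.8²) = 6.954; the cylinder at (7.5, 7): section is a regular 32-gon, circumradius r=10; the cylinder at (6.5, 7.5): section is a regular 32-gon, circumradius r=9.5; Merging all regions: the regions partially overlap (shared area 334.77 mm²), so overlapping operands fuse into one piece — 1 connected region; the cube at (4.5, 2.5) does not reach this height (z outside [8, 23]); After the difference (first − rest): none of the subtracted shapes is present at this height, so the result so far is unchanged — 1 connected region. Overall, the cross-section is a single solid region. The nearest boundary edge runs (16.74, 10.83)→(17.31, 8.95); distance from the point to it = 0.20 mm. The point is inside the cross-section, 0.20 mm from the nearest boundary — within the 0.5 mm shell band (2 × 0.25).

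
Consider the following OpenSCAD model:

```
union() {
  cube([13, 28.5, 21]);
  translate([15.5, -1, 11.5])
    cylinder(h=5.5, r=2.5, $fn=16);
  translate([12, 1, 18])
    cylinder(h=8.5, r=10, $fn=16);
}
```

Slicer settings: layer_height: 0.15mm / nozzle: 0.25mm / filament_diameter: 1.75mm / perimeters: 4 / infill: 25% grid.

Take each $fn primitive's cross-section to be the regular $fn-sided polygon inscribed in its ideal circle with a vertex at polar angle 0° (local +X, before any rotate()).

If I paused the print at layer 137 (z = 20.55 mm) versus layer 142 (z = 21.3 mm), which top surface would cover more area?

Layer 137 (z = 20.55): the cube is present — its section is the full 13×28.5 rectangle (area 370.50 mm²); the cylinder at (15.5, -1) is not intersected at this z (z outside [11.5, 17]); the r=10 cylinder at (12, 1) contributes a regular 16-gon of circumradius 10 (area = (16/2)·10.000²·sin(360°/16) = 306.15 mm²); Combining (union): the regions partially overlap — summed areas 676.65 mm² minus the doubly-counted overlap 97.34 mm² gives 579.31 mm² — area = 579.31 mm². So its area = 579.31 mm². Layer 142 (z = 21.3): the cube does not reach this height (z outside [0, 21]); the cylinder at (15.5, -1) is absent (z outside [11.5, 17]); the r=10 cylinder at (12, 1) gives a regular 16-gon of circumradius 10 (constant along its height) (area = (16/2)·10.000²·sin(360°/16) = 306.15 mm²); Merging all regions: only the r=10 cylinder at (12, 1) is present, so the union is just that shape — area = 306.15 mm². So its area = 306.15 mm². Layer 137 is larger (579.31 vs 306.15 mm²).

layer 137 (z = 20.55 mm)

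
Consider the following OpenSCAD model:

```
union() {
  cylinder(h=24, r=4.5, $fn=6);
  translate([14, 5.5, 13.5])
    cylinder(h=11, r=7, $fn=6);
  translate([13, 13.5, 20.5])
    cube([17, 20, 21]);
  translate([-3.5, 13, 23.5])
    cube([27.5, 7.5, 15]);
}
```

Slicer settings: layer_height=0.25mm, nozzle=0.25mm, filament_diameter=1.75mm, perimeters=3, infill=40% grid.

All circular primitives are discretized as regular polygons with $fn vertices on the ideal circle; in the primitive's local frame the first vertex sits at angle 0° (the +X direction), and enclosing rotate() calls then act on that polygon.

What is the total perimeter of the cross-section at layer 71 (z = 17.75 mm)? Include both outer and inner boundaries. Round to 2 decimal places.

69.00 mm

At z = 17.75 mm: the r=4.5 cylinder gives a regular 6-gon of circumradius 4.5 (constant along its height) (perimeter = 2·6·4.500·sin(180°/6) = 27.00 mm); the cylinder at (14, 5.5): section is a regular 6-gon, circumradius r=7 (perimeter = 2·6·7.000·sin(180°/6) = 42.00 mm); the cube at (13, 13.5) is absent (z outside [20.5, 41.5]); the cube at (-3.5, 13) is not intersected at this z (z outside [23.5, 38.5]); Taking the union: the 2 present regions are separate (no shared area or edge), so areas and boundary lengths simply add and each stays a separate island — boundary = 69.00 mm. Overall, the cross-section has 2 separate islands. Total boundary length (outer) = 69.00 mm.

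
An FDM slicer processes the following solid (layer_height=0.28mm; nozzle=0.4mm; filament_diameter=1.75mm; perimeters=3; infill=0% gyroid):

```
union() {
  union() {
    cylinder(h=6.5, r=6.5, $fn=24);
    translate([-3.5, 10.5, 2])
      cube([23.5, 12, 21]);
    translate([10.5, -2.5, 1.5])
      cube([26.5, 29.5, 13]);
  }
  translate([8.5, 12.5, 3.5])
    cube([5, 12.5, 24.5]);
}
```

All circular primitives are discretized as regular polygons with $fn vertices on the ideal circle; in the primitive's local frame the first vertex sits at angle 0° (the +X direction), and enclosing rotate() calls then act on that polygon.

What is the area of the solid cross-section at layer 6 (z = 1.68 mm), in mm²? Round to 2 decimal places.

At z = 1.68 mm: the cylinder: section is a regular 24-gon, circumradius r=6.5 (area = (24/2)·6.500²·sin(360°/24) = 131.22 mm²); the cube at (-3.5, 10.5) is absent (z outside [2, 23]); the cube at (10.5, -2.5) is present — its section is the full 26.5×29.5 rectangle (area 781.75 mm²); Merging all regions: the 2 present regions are separate (no shared area or edge), so areas and boundary lengths simply add and each stays a separate island — area = 912.97 mm²; the cube at (8.5, 12.5) does not reach this height (z outside [3.5, 28]); Taking the union: only that combined region is present, so the union is just that shape — area = 912.97 mm². Overall, the cross-section has 2 separate islands. Net area = 912.97 mm².

912.97 mm²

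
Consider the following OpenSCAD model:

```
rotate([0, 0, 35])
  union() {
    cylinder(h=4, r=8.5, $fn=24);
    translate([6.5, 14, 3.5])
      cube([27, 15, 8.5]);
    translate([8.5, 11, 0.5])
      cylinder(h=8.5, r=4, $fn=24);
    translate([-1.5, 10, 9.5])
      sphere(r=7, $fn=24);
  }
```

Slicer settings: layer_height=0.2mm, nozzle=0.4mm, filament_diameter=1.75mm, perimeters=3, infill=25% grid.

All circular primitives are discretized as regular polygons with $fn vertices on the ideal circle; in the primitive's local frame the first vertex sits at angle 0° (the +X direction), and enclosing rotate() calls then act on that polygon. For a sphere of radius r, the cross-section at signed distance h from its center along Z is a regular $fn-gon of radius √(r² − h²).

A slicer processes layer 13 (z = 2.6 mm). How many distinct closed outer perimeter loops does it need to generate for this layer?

3

At z = 2.6 mm: the r=8.5 cylinder contributes a regular 24-gon of circumradius 8.5; the cube at (6.5, 14) does not reach this height (z outside [3.5, 12]); the r=4 cylinder at (8.5, 11) gives a regular 24-gon of circumradius 4 (constant along its height); the r=7 sphere at (-1.5, 10) contributes a regular 24-gon of circumradius √(7²−6.9²) = 1.179; Merging all regions: the 3 present regions are separate (no shared area or edge), so areas and boundary lengths simply add and each stays a separate island — 3 connected regions; (rotated 35° about Z; rotation is an isometry so areas/perimeters/island counts are preserved). The result has 3 disconnected regions.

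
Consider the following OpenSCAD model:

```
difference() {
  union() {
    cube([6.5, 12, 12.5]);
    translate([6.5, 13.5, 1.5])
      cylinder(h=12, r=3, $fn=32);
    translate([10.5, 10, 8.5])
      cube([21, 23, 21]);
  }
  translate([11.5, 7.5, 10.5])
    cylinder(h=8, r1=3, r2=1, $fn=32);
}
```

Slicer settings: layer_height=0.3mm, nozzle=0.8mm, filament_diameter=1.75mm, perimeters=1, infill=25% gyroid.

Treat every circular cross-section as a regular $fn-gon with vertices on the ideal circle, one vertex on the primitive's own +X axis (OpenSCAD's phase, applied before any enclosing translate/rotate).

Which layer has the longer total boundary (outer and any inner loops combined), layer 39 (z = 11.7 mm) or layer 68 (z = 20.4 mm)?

Layer 39 (z = 11.7): the cube (footprint 6.5×12) is included at this height (perimeter 37.00 mm); the r=3 cylinder at (6.5, 13.5) gives a regular 32-gon of circumradius 3 (constant along its height) (perimeter = 2·32·3.000·sin(180°/32) = 18.82 mm); the cube at (10.5, 10) is present — its section is the full 21×23 rectangle (perimeter 88.00 mm); Merging all regions: the regions partially overlap (shared area 2.73 mm²), so the edge portions inside another operand are dropped and the merged outline is re-measured after clipping — boundary = 136.61 mm; the cone at (11.5, 7.5) (r1=3→r2=1) has section circumradius 2.700 here — a regular 32-gon (perimeter = 2·32·2.700·sin(180°/32) = 16.94 mm); Subtracting the remaining from the first: starting from the result so far, the cone at (11.5, 7.5) partially overlaps it — only the 0.26 mm² overlap (of its 22.76 mm²) is removed, clipping the outline — boundary = 136.65 mm. So its perimeter = 136.65 mm. Layer 68 (z = 20.4): the cube is absent (z outside [0, 12.5]); the cylinder at (6.5, 13.5) does not reach this height (z outside [1.5, 13.5]); the cube at (10.5, 10) is present — its section is the full 21×23 rectangle (perimeter 88.00 mm); Taking the union: only the 21×23 cube at (10.5, 10) is present, so the union is just that shape — boundary = 88.00 mm; the cone at (11.5, 7.5) does not reach this height (z outside [10.5, 18.5]); After the difference (first − rest): none of the subtracted shapes is present at this height, so the result so far is unchanged — boundary = 88.00 mm. So its perimeter = 88.00 mm. Layer 39 is larger (136.65 vs 88.00 mm).

layer 39 (z = 11.7 mm)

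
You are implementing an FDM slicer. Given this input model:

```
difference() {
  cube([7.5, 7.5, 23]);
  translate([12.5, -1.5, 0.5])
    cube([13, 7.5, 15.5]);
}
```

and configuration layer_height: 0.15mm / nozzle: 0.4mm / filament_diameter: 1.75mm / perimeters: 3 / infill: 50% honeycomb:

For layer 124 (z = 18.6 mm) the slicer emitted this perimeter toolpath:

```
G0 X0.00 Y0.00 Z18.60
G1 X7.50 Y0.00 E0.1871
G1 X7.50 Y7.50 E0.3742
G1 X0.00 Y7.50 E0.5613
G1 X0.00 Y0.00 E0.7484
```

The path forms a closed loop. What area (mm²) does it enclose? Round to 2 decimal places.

56.25 mm²

Apply the shoelace formula to the sequence of (X, Y) vertices; enclosed area = 56.25 mm².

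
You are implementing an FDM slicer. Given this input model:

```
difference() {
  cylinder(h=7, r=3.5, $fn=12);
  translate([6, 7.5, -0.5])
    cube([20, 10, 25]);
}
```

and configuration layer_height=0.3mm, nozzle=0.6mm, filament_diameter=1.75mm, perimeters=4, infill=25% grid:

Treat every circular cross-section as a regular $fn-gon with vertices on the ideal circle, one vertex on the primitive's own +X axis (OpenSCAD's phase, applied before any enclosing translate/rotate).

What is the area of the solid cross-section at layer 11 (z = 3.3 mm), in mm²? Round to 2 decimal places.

At z = 3.3 mm: the r=3.5 cylinder gives a regular 12-gon of circumradius 3.5 (constant along its height) (area = (12/2)·3.500²·sin(360°/12) = 36.75 mm²); the cube at (6, 7.5) (footprint 20×10) is included at this height (area 200.00 mm²); Subtracting the remaining from the first: starting from the r=3.5 cylinder (36.75 mm²), the 20×10 cube at (6, 7.5) misses the remaining region (no effect) — area = 36.75 mm². Overall, the cross-section is a single solid region. Net area = 36.75 mm².

36.75 mm²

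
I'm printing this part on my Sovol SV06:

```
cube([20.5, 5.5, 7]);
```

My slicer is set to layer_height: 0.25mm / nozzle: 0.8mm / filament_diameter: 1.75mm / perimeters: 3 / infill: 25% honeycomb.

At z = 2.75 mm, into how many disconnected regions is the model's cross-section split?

1

At z = 2.75 mm: the cube is present — its section is the full 20.5×5.5 rectangle. The result has 1 disconnected region.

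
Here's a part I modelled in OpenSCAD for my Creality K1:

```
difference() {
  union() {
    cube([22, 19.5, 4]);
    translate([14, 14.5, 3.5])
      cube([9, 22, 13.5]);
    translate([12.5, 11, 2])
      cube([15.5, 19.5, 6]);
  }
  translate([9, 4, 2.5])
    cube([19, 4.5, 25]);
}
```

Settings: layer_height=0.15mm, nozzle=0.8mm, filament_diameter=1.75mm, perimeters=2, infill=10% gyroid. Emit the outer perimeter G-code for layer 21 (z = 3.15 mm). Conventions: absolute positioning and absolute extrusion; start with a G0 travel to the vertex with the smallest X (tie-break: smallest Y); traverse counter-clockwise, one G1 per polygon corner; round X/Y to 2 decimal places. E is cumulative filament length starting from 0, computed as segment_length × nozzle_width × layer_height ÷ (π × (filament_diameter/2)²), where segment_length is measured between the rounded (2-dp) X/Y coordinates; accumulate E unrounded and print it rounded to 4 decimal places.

G0 X0.00 Y0.00 Z3.15
G1 X22.00 Y0.00 E1.0976
G1 X22.00 Y4.00 E1.2971
G1 X9.00 Y4.00 E1.9457
G1 X9.00 Y8.50 E2.1702
G1 X22.00 Y8.50 E2.8188
G1 X22.00 Y11.00 E2.9435
G1 X28.00 Y11.00 E3.2429
G1 X28.00 Y30.50 E4.2157
G1 X12.50 Y30.50 E4.9890
G1 X12.50 Y19.50 E5.5378
G1 X0.00 Y19.50 E6.1614
G1 X0.00 Y0.00 E7.1343

At z = 3.15 mm: the cube is present — its section is the full 22×19.5 rectangle; the cube at (14, 14.5) is not intersected at this z (z outside [3.5, 17]); the cube at (12.5, 11) (footprint 15.5×19.5) is included at this height; Taking the union: the regions partially overlap (shared area 80.75 mm²), so overlapping operands fuse into one piece — 1 connected region; the 19×4.5 cube at (9, 4) contributes its full rectangle; After the difference (first − rest): starting from that combined region, the 19×4.5 cube at (9, 4) partially overlaps it — only the 58.50 mm² overlap (of its 85.50 mm²) is removed, clipping the outline — 1 connected region. The outline is a single polygon with 12 vertices. Extrusion per mm of travel: 0.8 × 0.15 / (π × 0.875²) = 0.049890. Accumulating E over each segment gives final E = 7.1343.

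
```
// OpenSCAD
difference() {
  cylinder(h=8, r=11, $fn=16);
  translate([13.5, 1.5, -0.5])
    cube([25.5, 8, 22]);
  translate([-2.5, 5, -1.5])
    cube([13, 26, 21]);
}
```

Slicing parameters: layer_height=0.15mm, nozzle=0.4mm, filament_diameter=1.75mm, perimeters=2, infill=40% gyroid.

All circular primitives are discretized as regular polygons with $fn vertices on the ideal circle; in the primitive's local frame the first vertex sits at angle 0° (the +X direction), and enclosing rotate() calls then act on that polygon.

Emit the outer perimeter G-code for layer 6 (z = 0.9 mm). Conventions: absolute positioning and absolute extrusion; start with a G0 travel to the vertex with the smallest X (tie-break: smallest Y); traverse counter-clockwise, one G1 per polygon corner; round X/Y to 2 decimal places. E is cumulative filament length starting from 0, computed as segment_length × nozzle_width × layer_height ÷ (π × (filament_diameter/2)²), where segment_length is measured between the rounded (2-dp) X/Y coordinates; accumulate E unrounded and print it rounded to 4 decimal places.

At z = 0.9 mm: the cylinder: section is a regular 16-gon, circumradius r=11; the cube at (13.5, 1.5) is present — its section is the full 25.5×8 rectangle; the cube at (-2.5, 5) (footprint 13×26) is included at this height; Taking the first minus the rest: starting from the r=11 cylinder, the 25.5×8 cube at (13.5, 1.5) misses the remaining region (no effect); the 13×26 cube at (-2.5, 5) partially overlaps it — only the 54.62 mm² overlap (of its 338.00 mm²) is removed, clipping the outline — 1 connected region. The outline is a single polygon with 16 vertices. Extrusion per mm of travel: 0.4 × 0.15 / (π × 0.875²) = 0.024945. Accumulating E over each segment gives final E = 1.7917.

G0 X-11.00 Y0.00 Z0.90
G1 X-10.16 Y-4.21 E0.1071
G1 X-7.78 Y-7.78 E0.2141
G1 X-4.21 Y-10.16 E0.3211
G1 X0.00 Y-11.00 E0.4282
G1 X4.21 Y-10.16 E0.5353
G1 X7.78 Y-7.78 E0.6424
G1 X10.16 Y-4.21 E0.7494
G1 X11.00 Y0.00 E0.8565
G1 X10.16 Y4.21 E0.9636
G1 X9.63 Y5.00 E0.9873
G1 X-2.50 Y5.00 E1.2899
G1 X-2.50 Y10.50 E1.4271
G1 X-4.21 Y10.16 E1.4706
G1 X-7.78 Y7.78 E1.5776
G1 X-10.16 Y4.21 E1.6846
G1 X-11.00 Y0.00 E1.7917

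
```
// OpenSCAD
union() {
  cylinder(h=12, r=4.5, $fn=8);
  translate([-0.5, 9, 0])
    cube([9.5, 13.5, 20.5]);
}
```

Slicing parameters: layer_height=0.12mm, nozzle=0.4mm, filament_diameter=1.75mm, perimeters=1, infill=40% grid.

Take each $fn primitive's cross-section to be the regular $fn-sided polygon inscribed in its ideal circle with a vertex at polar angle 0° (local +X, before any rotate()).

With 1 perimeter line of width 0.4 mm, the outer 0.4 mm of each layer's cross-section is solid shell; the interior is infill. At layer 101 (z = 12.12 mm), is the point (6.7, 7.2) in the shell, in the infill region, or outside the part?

At z = 12.12 mm: the cylinder is absent (z outside [0, 12]); the 9.5×13.5 cube at (-0.5, 9) contributes its full rectangle; Combining (union): only the 9.5×13.5 cube at (-0.5, 9) is present, so the union is just that shape — 1 connected region. Overall, the cross-section is a single solid region. The nearest boundary edge runs (-0.50, 9.00)→(9.00, 9.00); distance from the point to it = 1.80 mm. The point is not inside any of the regions above, so it lies outside the cross-section (1.80 mm from the nearest boundary).

outside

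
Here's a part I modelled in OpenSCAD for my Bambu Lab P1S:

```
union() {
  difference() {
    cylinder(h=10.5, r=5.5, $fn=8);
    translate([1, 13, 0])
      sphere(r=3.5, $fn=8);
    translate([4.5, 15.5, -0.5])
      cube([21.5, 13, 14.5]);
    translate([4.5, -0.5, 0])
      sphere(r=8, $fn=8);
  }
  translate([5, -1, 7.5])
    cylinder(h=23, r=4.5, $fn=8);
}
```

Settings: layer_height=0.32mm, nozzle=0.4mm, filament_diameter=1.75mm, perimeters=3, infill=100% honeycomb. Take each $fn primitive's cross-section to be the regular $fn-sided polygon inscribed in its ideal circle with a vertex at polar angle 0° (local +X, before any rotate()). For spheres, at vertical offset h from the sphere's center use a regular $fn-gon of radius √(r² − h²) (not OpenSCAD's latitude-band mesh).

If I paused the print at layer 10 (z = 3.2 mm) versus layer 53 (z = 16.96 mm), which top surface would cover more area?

Layer 10 (z = 3.2): the cylinder: section is a regular 8-gon, circumradius r=5.5 (area = (8/2)·5.500²·sin(360°/8) = 85.56 mm²); the sphere at (1, 13): section is a regular 8-gon, circumradius = √(r²−h²) = √(3.5²−3.2²) = 1.418 (area = (8/2)·1.418²·sin(360°/8) = 5.69 mm²); the 21.5×13 cube at (4.5, 15.5) contributes its full rectangle (area 279.50 mm²); the r=8 sphere at (4.5, -0.5) contributes a regular 8-gon of circumradius √(8²−3.2²) = 7.332 (area = (8/2)·7.332²·sin(360°/8) = 152.06 mm²); After the difference (first − rest): starting from the r=5.5 cylinder (85.56 mm²), the r=3.5 sphere at (1, 13) misses the remaining region (no effect); the 21.5×13 cube at (4.5, 15.5) misses the remaining region (no effect); the r=8 sphere at (4.5, -0.5) partially overlaps it — only the 60.66 mm² overlap (of its 152.06 mm²) is removed, clipping the outline — area = 24.90 mm²; the cylinder at (5, -1) is absent (z outside [7.5, 30.5]); Merging all regions: only the result so far is present, so the union is just that shape — area = 24.90 mm². So its area = 24.90 mm². Layer 53 (z = 16.96): the cylinder is absent (z outside [0, 10.5]); the sphere at (1, 13) is not intersected at this z (|z−center|=16.960 > r=3.5); the cube at (4.5, 15.5) does not reach this height (z outside [-0.5, 14]); the sphere at (4.5, -0.5) does not reach this height (|z−center|=16.960 > r=8); Taking the first minus the rest: the first operand is absent here, so nothing remains; the r=4.5 cylinder at (5, -1) contributes a regular 8-gon of circumradius 4.5 (area = (8/2)·4.500²·sin(360°/8) = 57.28 mm²); Taking the union: only the r=4.5 cylinder at (5, -1) is present, so the union is just that shape — area = 57.28 mm². So its area = 57.28 mm². Layer 53 is larger (57.28 vs 24.90 mm²).

layer 53 (z = 16.96 mm)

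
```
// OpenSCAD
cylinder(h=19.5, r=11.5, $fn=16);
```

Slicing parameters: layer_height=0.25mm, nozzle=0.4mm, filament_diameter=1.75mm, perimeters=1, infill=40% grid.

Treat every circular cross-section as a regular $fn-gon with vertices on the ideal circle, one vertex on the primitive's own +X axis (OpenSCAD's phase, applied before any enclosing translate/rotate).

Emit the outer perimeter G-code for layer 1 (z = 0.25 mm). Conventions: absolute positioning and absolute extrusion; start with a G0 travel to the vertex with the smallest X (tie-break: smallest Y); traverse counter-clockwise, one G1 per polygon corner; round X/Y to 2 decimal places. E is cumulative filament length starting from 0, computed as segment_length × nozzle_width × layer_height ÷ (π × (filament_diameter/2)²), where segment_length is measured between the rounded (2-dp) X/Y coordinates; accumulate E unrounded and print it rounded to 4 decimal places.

At z = 0.25 mm: the r=11.5 cylinder gives a regular 16-gon of circumradius 11.5 (constant along its height). The outline is a single polygon with 16 vertices. Extrusion per mm of travel: 0.4 × 0.25 / (π × 0.875²) = 0.041575. Accumulating E over each segment gives final E = 2.9841.

G0 X-11.50 Y0.00 Z0.25
G1 X-10.62 Y-4.40 E0.1866
G1 X-8.13 Y-8.13 E0.3730
G1 X-4.40 Y-10.62 E0.5595
G1 X0.00 Y-11.50 E0.7460
G1 X4.40 Y-10.62 E0.9326
G1 X8.13 Y-8.13 E1.1190
G1 X10.62 Y-4.40 E1.3055
G1 X11.50 Y0.00 E1.4920
G1 X10.62 Y4.40 E1.6786
G1 X8.13 Y8.13 E1.8650
G1 X4.40 Y10.62 E2.0515
G1 X0.00 Y11.50 E2.2380
G1 X-4.40 Y10.62 E2.4246
G1 X-8.13 Y8.13 E2.6111
G1 X-10.62 Y4.40 E2.7975
G1 X-11.50 Y0.00 E2.9841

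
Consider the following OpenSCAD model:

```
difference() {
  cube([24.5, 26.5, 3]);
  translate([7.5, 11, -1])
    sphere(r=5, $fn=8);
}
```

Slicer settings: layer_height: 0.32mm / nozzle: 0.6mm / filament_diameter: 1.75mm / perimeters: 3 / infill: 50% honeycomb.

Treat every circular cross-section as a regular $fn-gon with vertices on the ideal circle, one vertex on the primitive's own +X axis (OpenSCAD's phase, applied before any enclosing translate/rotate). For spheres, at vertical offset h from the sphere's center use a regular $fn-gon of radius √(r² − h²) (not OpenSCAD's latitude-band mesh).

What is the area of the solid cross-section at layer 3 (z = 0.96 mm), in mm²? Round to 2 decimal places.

At z = 0.96 mm: the 24.5×26.5 cube contributes its full rectangle (area 649.25 mm²); the r=5 sphere at (7.5, 11) slices to a regular 8-gon of circumradius 4.600 (√(r²−h²) with h=1.96 from center) (area = (8/2)·4.600²·sin(360°/8) = 59.84 mm²); Taking the first minus the rest: starting from the 24.5×26.5 cube (649.25 mm²), the r=5 sphere at (7.5, 11) lies wholly inside it (removes its full 59.84 mm² and its 28.16 mm outline becomes a hole wall) — area = 589.41 mm². Overall, the cross-section is one region with 1 hole. Net area = 589.41 mm².

589.41 mm²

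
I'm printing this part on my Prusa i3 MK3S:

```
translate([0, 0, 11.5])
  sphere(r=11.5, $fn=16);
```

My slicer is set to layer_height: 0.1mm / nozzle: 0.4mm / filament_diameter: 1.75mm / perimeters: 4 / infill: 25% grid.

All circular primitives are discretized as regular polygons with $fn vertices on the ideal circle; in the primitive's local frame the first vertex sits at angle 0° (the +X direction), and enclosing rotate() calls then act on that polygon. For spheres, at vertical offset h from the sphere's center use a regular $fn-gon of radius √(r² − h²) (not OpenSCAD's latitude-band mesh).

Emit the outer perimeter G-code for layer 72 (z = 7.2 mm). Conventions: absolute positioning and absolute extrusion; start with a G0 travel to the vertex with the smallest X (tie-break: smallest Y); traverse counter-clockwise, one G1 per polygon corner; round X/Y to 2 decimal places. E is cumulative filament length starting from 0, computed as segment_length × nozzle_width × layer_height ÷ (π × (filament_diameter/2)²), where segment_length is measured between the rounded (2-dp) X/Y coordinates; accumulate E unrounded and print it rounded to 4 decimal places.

At z = 7.2 mm: the r=11.5 sphere contributes a regular 16-gon of circumradius √(11.5²−4.3²) = 10.666. The outline is a single polygon with 16 vertices. Extrusion per mm of travel: 0.4 × 0.1 / (π × 0.875²) = 0.016630. Accumulating E over each segment gives final E = 1.1071.

G0 X-10.67 Y0.00 Z7.20
G1 X-9.85 Y-4.08 E0.0692
G1 X-7.54 Y-7.54 E0.1384
G1 X-4.08 Y-9.85 E0.2076
G1 X0.00 Y-10.67 E0.2768
G1 X4.08 Y-9.85 E0.3460
G1 X7.54 Y-7.54 E0.4152
G1 X9.85 Y-4.08 E0.4844
G1 X10.67 Y0.00 E0.5536
G1 X9.85 Y4.08 E0.6228
G1 X7.54 Y7.54 E0.6920
G1 X4.08 Y9.85 E0.7611
G1 X0.00 Y10.67 E0.8304
G1 X-4.08 Y9.85 E0.8996
G1 X-7.54 Y7.54 E0.9687
G1 X-9.85 Y4.08 E1.0379
G1 X-10.67 Y0.00 E1.1071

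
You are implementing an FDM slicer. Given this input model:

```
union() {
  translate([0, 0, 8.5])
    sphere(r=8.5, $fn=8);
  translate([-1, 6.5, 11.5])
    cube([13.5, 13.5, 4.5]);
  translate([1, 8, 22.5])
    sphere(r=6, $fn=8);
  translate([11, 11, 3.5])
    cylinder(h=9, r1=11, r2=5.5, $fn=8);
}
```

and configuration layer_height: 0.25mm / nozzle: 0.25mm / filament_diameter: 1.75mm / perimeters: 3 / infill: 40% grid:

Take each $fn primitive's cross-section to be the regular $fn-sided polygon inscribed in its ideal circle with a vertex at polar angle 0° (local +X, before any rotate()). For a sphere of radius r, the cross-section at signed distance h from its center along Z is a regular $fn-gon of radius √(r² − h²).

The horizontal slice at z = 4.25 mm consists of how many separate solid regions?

1

At z = 4.25 mm: the sphere: section is a regular 8-gon, circumradius = √(r²−h²) = √(8.5²−4.25²) = 7.361; the cube at (-1, 6.5) is not intersected at this z (z outside [11.5, 16]); the sphere at (1, 8) is not intersected at this z (|z−center|=18.250 > r=6); the cone at (11, 11): at t=0.083 of its height the radius interpolates to r₁+(r₂−r₁)t = 10.542, giving a regular 8-gon of that circumradius; Taking the union: the regions partially overlap (shared area 6.65 mm²), so overlapping operands fuse into one piece — 1 connected region. The result has 1 disconnected region.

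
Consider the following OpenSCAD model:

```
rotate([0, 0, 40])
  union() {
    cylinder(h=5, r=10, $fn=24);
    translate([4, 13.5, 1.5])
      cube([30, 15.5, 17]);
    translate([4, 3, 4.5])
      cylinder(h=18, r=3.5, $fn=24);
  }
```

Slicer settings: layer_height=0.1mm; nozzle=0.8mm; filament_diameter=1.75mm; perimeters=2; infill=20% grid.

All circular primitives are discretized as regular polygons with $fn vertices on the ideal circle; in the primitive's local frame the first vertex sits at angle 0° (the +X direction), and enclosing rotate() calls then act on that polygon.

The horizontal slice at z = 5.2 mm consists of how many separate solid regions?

At z = 5.2 mm: the cylinder is absent (z outside [0, 5]); the cube at (4, 13.5) (footprint 30×15.5) is included at this height; the r=3.5 cylinder at (4, 3) contributes a regular 24-gon of circumradius 3.5; Taking the union: the 2 present regions are separate (no shared area or edge), so areas and boundary lengths simply add and each stays a separate island — 2 connected regions; (rotated 40° about Z; rotation is an isometry so areas/perimeters/island counts are preserved). The result has 2 disconnected regions.

2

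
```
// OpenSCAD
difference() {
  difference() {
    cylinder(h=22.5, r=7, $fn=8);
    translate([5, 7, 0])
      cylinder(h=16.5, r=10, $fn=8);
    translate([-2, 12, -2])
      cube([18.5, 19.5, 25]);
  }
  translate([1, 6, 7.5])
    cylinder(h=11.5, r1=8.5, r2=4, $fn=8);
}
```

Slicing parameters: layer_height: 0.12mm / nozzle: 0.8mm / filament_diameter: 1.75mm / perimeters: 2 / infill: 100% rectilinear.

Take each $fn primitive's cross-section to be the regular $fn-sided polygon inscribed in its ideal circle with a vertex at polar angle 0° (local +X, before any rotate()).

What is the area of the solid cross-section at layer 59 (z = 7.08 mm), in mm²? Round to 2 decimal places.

At z = 7.08 mm: the r=7 cylinder gives a regular 8-gon of circumradius 7 (constant along its height) (area = (8/2)·7.000²·sin(360°/8) = 138.59 mm²); the cylinder at (5, 7): section is a regular 8-gon, circumradius r=10 (area = (8/2)·10.000²·sin(360°/8) = 282.84 mm²); the cube at (-2, 12) (footprint 18.5×19.5) is included at this height (area 360.75 mm²); After the difference (first − rest): starting from the r=7 cylinder (138.59 mm²), the r=10 cylinder at (5, 7) partially overlaps it — only the 69.93 mm² overlap (of its 282.84 mm²) is removed, clipping the outline; the 18.5×19.5 cube at (-2, 12) misses the remaining region (no effect) — area = 68.66 mm²; the cone at (1, 6) is absent (z outside [7.5, 19]); Subtracting the remaining from the first: none of the subtracted shapes is present at this height, so that combined region is unchanged — area = 68.66 mm². Overall, the cross-section is a single solid region. Net area = 68.66 mm².

68.66 mm²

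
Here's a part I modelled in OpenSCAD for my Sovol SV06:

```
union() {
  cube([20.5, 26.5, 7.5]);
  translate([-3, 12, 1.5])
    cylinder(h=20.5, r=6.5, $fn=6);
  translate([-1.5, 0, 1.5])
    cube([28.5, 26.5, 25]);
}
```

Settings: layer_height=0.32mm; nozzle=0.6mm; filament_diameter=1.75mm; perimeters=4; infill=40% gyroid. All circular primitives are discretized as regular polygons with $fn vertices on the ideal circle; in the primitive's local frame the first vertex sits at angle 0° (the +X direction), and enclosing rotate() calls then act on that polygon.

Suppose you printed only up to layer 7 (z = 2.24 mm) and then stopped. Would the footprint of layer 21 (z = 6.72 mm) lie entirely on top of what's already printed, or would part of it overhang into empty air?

Compare the two slices. At z = 2.24: the cube (footprint 20.5×26.5) is included at this height (area 543.25 mm²); the r=6.5 cylinder at (-3, 12) gives a regular 6-gon of circumradius 6.5 (constant along its height) (area = (6/2)·6.500²·sin(360°/6) = 109.77 mm²); the 28.5×26.5 cube at (-1.5, 0) contributes its full rectangle (area 755.25 mm²); Merging all regions: the regions partially overlap — summed areas 1408.27 mm² minus the doubly-counted overlap 581.25 mm² gives 827.02 mm² — area = 827.02 mm². At z = 6.72: the 20.5×26.5 cube contributes its full rectangle (area 543.25 mm²); the r=6.5 cylinder at (-3, 12) contributes a regular 6-gon of circumradius 6.5 (area = (6/2)·6.500²·sin(360°/6) = 109.77 mm²); the 28.5×26.5 cube at (-1.5, 0) contributes its full rectangle (area 755.25 mm²); Taking the union: the regions partially overlap — summed areas 1408.27 mm² minus the doubly-counted overlap 581.25 mm² gives 827.02 mm² — area = 827.02 mm². Checking containment: the cross-section at z = 6.72 is a subset of the cross-section at z = 2.24.

entirely on top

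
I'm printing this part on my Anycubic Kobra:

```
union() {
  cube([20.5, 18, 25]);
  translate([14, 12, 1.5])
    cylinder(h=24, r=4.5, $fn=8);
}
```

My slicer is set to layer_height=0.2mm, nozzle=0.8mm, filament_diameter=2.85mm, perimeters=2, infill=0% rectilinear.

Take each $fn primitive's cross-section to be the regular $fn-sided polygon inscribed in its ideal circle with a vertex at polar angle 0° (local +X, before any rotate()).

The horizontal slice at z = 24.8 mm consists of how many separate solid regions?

At z = 24.8 mm: the 20.5×18 cube contributes its full rectangle; the cylinder at (14, 12): section is a regular 8-gon, circumradius r=4.5; Merging all regions: the r=4.5 cylinder at (14, 12) lies entirely inside the 20.5×18 cube, so the union is just the 20.5×18 cube — 1 connected region. The result has 1 disconnected region.

1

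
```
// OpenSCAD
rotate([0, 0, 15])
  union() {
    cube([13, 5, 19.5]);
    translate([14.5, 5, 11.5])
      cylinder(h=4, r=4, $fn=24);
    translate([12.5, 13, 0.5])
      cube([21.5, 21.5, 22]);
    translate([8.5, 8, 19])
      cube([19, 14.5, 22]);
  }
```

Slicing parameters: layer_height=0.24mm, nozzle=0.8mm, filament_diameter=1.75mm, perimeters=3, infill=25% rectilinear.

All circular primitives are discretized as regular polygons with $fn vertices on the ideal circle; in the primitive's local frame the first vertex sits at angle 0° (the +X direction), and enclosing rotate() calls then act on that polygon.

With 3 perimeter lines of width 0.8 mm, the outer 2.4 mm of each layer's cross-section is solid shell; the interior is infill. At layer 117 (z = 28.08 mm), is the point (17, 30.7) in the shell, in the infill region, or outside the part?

outside

At z = 28.08 mm: the cube is not intersected at this z (z outside [0, 19.5]); the cylinder at (14.5, 5) does not reach this height (z outside [11.5, 15.5]); the cube at (12.5, 13) is not intersected at this z (z outside [0.5, 22.5]); the cube at (8.5, 8) (footprint 19×14.5) is included at this height; Taking the union: only the 19×14.5 cube at (8.5, 8) is present, so the union is just that shape — 1 connected region; (rotated 15° about Z; rotation is an isometry so areas/perimeters/island counts are preserved). Overall, the cross-section is a single solid region. Undo the 15° rotation: the query point maps to (24.366, 25.254) in the un-rotated model frame. The nearest boundary edge runs (27.50, 22.50)→(8.50, 22.50); distance from the point to it = 2.75 mm. The point is not inside any of the regions above, so it lies outside the cross-section (2.75 mm from the nearest boundary).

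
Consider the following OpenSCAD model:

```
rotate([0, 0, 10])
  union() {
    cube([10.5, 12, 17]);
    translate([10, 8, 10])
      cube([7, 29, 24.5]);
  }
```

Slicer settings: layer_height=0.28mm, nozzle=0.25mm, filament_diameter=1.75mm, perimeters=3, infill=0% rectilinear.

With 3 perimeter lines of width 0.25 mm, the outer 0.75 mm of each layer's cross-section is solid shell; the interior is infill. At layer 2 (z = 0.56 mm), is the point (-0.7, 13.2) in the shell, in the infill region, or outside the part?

At z = 0.56 mm: the cube is present — its section is the full 10.5×12 rectangle; the cube at (10, 8) is not intersected at this z (z outside [10, 34.5]); Merging all regions: only the 10.5×12 cube is present, so the union is just that shape — 1 connected region; (whole slice rotated 10° about Z — lengths, areas and connectivity unchanged). Overall, the cross-section is a single solid region. Undo the 10° rotation: the query point maps to (1.603, 13.121) in the un-rotated model frame. The nearest boundary edge runs (10.50, 12.00)→(0.00, 12.00); distance from the point to it = 1.12 mm. The point is not inside any of the regions above, so it lies outside the cross-section (1.12 mm from the nearest boundary).

outside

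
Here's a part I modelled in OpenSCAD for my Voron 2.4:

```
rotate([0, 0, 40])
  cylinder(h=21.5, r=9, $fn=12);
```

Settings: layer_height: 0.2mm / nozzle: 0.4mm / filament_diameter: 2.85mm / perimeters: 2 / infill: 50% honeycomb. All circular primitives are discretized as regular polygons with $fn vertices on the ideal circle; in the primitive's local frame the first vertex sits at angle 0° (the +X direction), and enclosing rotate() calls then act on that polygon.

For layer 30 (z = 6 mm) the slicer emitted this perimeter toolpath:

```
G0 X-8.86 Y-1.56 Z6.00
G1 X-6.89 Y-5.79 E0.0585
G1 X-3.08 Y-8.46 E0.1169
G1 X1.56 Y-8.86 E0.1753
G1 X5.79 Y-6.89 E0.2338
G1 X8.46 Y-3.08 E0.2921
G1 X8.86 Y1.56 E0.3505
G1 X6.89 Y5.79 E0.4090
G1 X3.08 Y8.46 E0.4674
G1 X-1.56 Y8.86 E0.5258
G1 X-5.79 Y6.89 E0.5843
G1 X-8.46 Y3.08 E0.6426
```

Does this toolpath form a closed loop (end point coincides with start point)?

no

Start point (G0): (-8.86, -1.56). End point (last G1): the path does not return to the start — open.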